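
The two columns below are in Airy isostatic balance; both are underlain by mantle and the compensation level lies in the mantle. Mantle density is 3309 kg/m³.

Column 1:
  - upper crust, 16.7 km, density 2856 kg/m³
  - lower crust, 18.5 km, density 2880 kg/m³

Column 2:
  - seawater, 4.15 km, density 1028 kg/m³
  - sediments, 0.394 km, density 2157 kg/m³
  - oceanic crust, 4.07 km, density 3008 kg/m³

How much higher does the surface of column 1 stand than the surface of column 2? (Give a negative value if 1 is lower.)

For any compensation level in the mantle, the mantle terms cancel and isostasy reduces to e = (Σt_1 − Σt_2) − (Σ(ρt)_1 − Σ(ρt)_2) / ρ_m.
Σt_1 = 35.2 km; Σt_2 = 8.614 km; Σ(ρt)_1 = 100975.2; Σ(ρt)_2 = 17358.618 (in km·kg/m³).
e = (35.2 − 8.614) − (100975.2 − 17358.618) / 3309 = 1.32 km.

1.32 km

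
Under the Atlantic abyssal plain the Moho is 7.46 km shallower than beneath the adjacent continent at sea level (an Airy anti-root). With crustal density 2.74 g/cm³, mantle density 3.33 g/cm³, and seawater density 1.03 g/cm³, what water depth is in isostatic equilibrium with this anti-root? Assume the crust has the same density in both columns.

Replacing a thickness d of crust by seawater at the top must be balanced by replacing crust with mantle at the base: d (ρ_c − ρ_w) = a (ρ_m − ρ_c).
d = a (ρ_m − ρ_c)/(ρ_c − ρ_w) = 7.46 km × 0.59/1.71 = 2.57 km.

2.57 km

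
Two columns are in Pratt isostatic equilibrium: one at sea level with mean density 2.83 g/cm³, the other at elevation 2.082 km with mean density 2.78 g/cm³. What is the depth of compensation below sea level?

116 km

ρ_ref D = ρ (D + h) → D (ρ_ref − ρ) = ρ h.
D = ρ h/(ρ_ref − ρ) = 2.78 × 2.082 km/(2.83 − 2.78) = 116 km.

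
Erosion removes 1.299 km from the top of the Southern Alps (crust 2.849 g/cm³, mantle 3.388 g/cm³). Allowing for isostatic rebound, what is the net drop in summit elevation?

0.207 km

Rebound u = e ρ_c/ρ_m = 1.299 km × 2.849/3.388 = 1.092 km.
Net surface drop = e − u = 1.299 km − 1.092 km = e (ρ_m − ρ_c)/ρ_m = 0.207 km.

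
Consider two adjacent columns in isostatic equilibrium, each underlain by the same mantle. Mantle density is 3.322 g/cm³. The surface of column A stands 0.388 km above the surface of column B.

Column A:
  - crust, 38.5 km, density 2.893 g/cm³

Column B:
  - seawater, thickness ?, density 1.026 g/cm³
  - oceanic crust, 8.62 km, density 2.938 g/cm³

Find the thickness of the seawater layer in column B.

Take the compensation level at the base of the deeper column (depth z_c below the surface of column A) and equate Σ ρ_i t_i down to z_c; mantle fills any gap and the z_c terms cancel.
Column A: 38.5×2.893 + (z_c − 38.5)×3.322
Column B: 0.388×0 + x×1.026 + 8.62×2.938 + (z_c − 0.388 − 8.62 − x)×3.322
The z_c×3.322 term appears on both sides and cancels. Collect the known terms of each column as K = Σ(ρt)_known − 3.322 × (depth of known layers): K_A = 111.3805 − 3.322×38.5 = −16.5165; K_B = 25.32556 − 3.322×(0.388 + 8.62) = −4.599016.
Balance: K_A = K_B − x×(3.322 − 1.026), so x = (K_B − K_A)/(3.322 − 1.026) = 11.9175/2.296 = 5.19 km.

5.19 km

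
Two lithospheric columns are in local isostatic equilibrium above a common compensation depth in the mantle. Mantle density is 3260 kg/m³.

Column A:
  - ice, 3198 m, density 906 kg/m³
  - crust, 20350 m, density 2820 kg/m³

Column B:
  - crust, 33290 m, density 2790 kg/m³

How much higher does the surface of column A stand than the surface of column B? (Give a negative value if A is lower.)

256 m

For any compensation level in the mantle, the mantle terms cancel and isostasy reduces to e = (Σt_A − Σt_B) − (Σ(ρt)_A − Σ(ρt)_B) / ρ_m.
Σt_A = 23548 m; Σt_B = 33290 m; Σ(ρt)_A = 60284388; Σ(ρt)_B = 92879100 (in m·kg/m³).
e = (23548 − 33290) − (60284388 − 92879100) / 3260 = 256 m.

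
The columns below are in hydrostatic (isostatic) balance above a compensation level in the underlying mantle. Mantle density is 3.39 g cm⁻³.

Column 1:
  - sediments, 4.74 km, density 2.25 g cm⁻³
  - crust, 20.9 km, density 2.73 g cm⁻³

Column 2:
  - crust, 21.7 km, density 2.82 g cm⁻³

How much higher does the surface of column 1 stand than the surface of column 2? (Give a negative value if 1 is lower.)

For any compensation level in the mantle, the mantle terms cancel and isostasy reduces to e = (Σt_1 − Σt_2) − (Σ(ρt)_1 − Σ(ρt)_2) / ρ_m.
Σt_1 = 25.64 km; Σt_2 = 21.7 km; Σ(ρt)_1 = 67.722; Σ(ρt)_2 = 61.194 (in km·g cm⁻³).
e = (25.64 − 21.7) − (67.722 − 61.194) / 3.39 = 2.01 km.

2.01 km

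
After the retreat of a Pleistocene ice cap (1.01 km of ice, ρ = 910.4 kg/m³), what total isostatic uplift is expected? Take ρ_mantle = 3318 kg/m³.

0.277 km

Removing the load lets mantle flow back in; uplift u satisfies ρ_ice t = ρ_m u.
u = t ρ_ice/ρ_m = 1.01 km × 910.4/3318 = 0.277 km.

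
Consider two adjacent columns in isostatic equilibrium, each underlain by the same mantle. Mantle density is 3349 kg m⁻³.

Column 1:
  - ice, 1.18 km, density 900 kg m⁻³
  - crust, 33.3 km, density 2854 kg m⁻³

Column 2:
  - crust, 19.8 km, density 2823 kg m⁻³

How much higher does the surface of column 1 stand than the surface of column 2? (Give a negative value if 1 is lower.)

2.67 km

For any compensation level in the mantle, the mantle terms cancel and isostasy reduces to e = (Σt_1 − Σt_2) − (Σ(ρt)_1 − Σ(ρt)_2) / ρ_m.
Σt_1 = 34.48 km; Σt_2 = 19.8 km; Σ(ρt)_1 = 96100.2; Σ(ρt)_2 = 55895.4 (in km·kg m⁻³).
e = (34.48 − 19.8) − (96100.2 − 55895.4) / 3349 = 2.67 km.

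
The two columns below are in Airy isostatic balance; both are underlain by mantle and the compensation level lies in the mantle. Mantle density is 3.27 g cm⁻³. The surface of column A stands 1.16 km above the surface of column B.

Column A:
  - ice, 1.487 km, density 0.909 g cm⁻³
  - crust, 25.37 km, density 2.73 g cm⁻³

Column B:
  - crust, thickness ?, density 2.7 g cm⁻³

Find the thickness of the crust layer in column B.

23.5 km

Take the compensation level at the base of the deeper column (depth z_c below the surface of column A) and equate Σ ρ_i t_i down to z_c; mantle fills any gap and the z_c terms cancel.
Column A: 1.487×0.909 + 25.37×2.73 + (z_c − 26.857)×3.27
Column B: 1.16×0 + x×2.7 + (z_c − 1.16 − 0 − x)×3.27
The z_c×3.27 term appears on both sides and cancels. Collect the known terms of each column as K = Σ(ρt)_known − 3.27 × (depth of known layers): K_A = 70.611783 − 3.27×26.857 = −17.210607; K_B = 0 − 3.27×(1.16 + 0) = −3.7932.
Balance: K_A = K_B − x×(3.27 − 2.7), so x = (K_B − K_A)/(3.27 − 2.7) = 13.4174/0.57 = 23.5 km.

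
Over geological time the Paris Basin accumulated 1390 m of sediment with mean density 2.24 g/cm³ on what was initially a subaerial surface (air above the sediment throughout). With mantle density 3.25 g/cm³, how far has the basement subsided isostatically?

Subaerial load: s = t ρ_sed / ρ_m = 1390 m × 2.24/3.25 = 958 m.

958 m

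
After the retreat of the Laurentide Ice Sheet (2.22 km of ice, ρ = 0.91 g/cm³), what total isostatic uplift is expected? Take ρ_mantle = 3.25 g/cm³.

0.622 km

Removing the load lets mantle flow back in; uplift u satisfies ρ_ice t = ρ_m u.
u = t ρ_ice/ρ_m = 2.22 km × 0.91/3.25 = 0.622 km.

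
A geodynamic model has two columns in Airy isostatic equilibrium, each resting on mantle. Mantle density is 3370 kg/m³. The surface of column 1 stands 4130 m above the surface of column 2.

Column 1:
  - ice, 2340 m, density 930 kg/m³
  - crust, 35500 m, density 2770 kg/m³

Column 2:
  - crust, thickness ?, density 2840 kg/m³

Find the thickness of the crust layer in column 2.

Take the compensation level at the base of the deeper column (depth z_c below the surface of column 1) and equate Σ ρ_i t_i down to z_c; mantle fills any gap and the z_c terms cancel.
Column 1: 2340×930 + 35500×2770 + (z_c − 37840)×3370
Column 2: 4130×0 + x×2840 + (z_c − 4130 − 0 − x)×3370
The z_c×3370 term appears on both sides and cancels. Collect the known terms of each column as K = Σ(ρt)_known − 3370 × (depth of known layers): K_1 = 100511200 − 3370×37840 = −27009600; K_2 = 0 − 3370×(4130 + 0) = −13918100.
Balance: K_1 = K_2 − x×(3370 − 2840), so x = (K_2 − K_1)/(3370 − 2840) = 13091500/530 = 24700 m.

24700 m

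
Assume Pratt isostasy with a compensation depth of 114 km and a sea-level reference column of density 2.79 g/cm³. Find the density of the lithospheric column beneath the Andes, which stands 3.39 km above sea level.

Pratt balance: ρ_ref D = ρ (D + h).
ρ = ρ_ref D/(D + h) = 2.79 × 114 km/(114 km + 3.39 km) = 2.71 g/cm³.

2.71 g/cm³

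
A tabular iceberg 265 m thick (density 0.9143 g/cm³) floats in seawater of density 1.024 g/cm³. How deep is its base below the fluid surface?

237 m

Draft d = t ρ_obj/ρ_fluid = 265 m × 0.9143/1.024 = 237 m.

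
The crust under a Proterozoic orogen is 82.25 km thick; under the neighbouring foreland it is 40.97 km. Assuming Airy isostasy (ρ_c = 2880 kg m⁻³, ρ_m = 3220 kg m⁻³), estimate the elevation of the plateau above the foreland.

4.36 km

Excess crust Δ = 82.25 km − 40.97 km = 41.28 km, split between elevation h and root r with h + r = Δ.
Airy balance ρ_c h = (ρ_m − ρ_c) r gives r = h ρ_c/(ρ_m − ρ_c), so h (1 + ρ_c/(ρ_m − ρ_c)) = Δ, i.e. h = Δ (ρ_m − ρ_c)/ρ_m.
h = 41.28 km × 340/3220 = 4.36 km.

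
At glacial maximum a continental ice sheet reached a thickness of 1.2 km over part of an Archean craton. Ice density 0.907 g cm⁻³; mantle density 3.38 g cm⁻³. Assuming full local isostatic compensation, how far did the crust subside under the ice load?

For local isostatic compensation: the ice load ρ_ice t is balanced by mantle displaced below, ρ_m s.
s = t ρ_ice / ρ_m = 1.2 km × 0.907/3.38 = 0.322 km.

0.322 km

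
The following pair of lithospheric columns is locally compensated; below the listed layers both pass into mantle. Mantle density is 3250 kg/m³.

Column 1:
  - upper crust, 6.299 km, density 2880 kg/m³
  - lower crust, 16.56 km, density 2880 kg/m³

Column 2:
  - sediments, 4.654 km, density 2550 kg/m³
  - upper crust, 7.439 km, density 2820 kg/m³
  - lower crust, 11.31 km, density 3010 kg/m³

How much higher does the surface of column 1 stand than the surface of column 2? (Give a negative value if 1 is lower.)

For any compensation level in the mantle, the mantle terms cancel and isostasy reduces to e = (Σt_1 − Σt_2) − (Σ(ρt)_1 − Σ(ρt)_2) / ρ_m.
Σt_1 = 22.859 km; Σt_2 = 23.403 km; Σ(ρt)_1 = 65833.92; Σ(ρt)_2 = 66888.78 (in km·kg/m³).
e = (22.859 − 23.403) − (65833.92 − 66888.78) / 3250 = −0.219 km.

−0.219 km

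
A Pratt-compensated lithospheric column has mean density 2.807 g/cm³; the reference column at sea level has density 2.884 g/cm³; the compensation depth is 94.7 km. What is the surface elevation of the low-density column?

ρ_ref D = ρ (D + h) → h = D (ρ_ref − ρ)/ρ.
h = 94.7 km × (2.884 − 2.807)/2.807 = 2.6 km.

2.6 km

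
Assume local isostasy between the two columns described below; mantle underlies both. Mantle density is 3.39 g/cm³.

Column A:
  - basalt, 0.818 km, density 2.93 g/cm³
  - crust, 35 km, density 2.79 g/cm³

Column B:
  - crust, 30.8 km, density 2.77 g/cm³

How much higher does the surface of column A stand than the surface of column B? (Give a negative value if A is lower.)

0.673 km

For any compensation level in the mantle, the mantle terms cancel and isostasy reduces to e = (Σt_A − Σt_B) − (Σ(ρt)_A − Σ(ρt)_B) / ρ_m.
Σt_A = 35.818 km; Σt_B = 30.8 km; Σ(ρt)_A = 100.04674; Σ(ρt)_B = 85.316 (in km·g/cm³).
e = (35.818 − 30.8) − (100.04674 − 85.316) / 3.39 = 0.673 km.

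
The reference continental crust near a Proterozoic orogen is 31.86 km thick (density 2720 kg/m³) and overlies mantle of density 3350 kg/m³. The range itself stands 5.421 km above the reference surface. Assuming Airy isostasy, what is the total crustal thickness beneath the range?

60.7 km

Root depth r = h ρ_c / (ρ_m − ρ_c) = 5.421 km × 2720 / 630 = 23.4 km.
Total thickness = T + h + r = 31.86 km + 5.421 km + 23.4 km = 60.7 km.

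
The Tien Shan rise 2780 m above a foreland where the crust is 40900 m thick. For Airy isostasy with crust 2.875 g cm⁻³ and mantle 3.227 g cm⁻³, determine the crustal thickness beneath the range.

66400 m

Root depth r = h ρ_c / (ρ_m − ρ_c) = 2780 m × 2.875 / 0.352 = 22710 m.
Total thickness = T + h + r = 40900 m + 2780 m + 22710 m = 66400 m.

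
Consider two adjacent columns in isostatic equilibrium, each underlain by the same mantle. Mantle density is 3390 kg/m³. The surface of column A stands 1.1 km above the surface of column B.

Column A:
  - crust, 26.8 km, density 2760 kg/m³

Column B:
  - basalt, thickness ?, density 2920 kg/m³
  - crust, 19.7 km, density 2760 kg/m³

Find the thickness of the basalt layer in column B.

1.58 km

Take the compensation level at the base of the deeper column (depth z_c below the surface of column A) and equate Σ ρ_i t_i down to z_c; mantle fills any gap and the z_c terms cancel.
Column A: 26.8×2760 + (z_c − 26.8)×3390
Column B: 1.1×0 + x×2920 + 19.7×2760 + (z_c − 1.1 − 19.7 − x)×3390
The z_c×3390 term appears on both sides and cancels. Collect the known terms of each column as K = Σ(ρt)_known − 3390 × (depth of known layers): K_A = 73968 − 3390×26.8 = −16884; K_B = 54372 − 3390×(1.1 + 19.7) = −16140.
Balance: K_A = K_B − x×(3390 − 2920), so x = (K_B − K_A)/(3390 − 2920) = 744/470 = 1.58 km.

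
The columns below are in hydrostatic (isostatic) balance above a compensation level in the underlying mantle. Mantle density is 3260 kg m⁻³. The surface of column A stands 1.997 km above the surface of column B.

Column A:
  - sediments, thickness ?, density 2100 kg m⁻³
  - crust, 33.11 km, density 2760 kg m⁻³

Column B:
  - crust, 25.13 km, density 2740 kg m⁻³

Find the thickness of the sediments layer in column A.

Take the compensation level at the base of the deeper column (depth z_c below the surface of column A) and equate Σ ρ_i t_i down to z_c; mantle fills any gap and the z_c terms cancel.
Column A: x×2100 + 33.11×2760 + (z_c − 33.11 − x)×3260
Column B: 1.997×0 + 25.13×2740 + (z_c − 1.997 − 25.13)×3260
The z_c×3260 term appears on both sides and cancels. Collect the known terms of each column as K = Σ(ρt)_known − 3260 × (depth of known layers): K_A = 91383.6 − 3260×33.11 = −16555; K_B = 68856.2 − 3260×(1.997 + 25.13) = −19577.82.
Balance: K_A − x×(3260 − 2100) = K_B, so x = (K_A − K_B)/(3260 − 2100) = 3022.82/1160 = 2.61 km.

2.61 km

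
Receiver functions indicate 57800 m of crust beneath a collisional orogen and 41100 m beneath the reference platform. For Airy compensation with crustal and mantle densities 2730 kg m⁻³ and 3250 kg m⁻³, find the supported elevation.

Excess crust Δ = 57800 m − 41100 m = 16700 m, split between elevation h and root r with h + r = Δ.
Airy balance ρ_c h = (ρ_m − ρ_c) r gives r = h ρ_c/(ρ_m − ρ_c), so h (1 + ρ_c/(ρ_m − ρ_c)) = Δ, i.e. h = Δ (ρ_m − ρ_c)/ρ_m.
h = 16700 m × 520/3250 = 2670 m.

2670 m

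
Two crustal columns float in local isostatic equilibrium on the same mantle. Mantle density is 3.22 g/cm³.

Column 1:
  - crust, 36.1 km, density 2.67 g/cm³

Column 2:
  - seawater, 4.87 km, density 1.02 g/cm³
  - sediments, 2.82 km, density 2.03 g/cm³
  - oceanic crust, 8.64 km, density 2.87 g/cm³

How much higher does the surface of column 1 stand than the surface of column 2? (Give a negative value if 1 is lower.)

0.858 km

For any compensation level in the mantle, the mantle terms cancel and isostasy reduces to e = (Σt_1 − Σt_2) − (Σ(ρt)_1 − Σ(ρt)_2) / ρ_m.
Σt_1 = 36.1 km; Σt_2 = 16.33 km; Σ(ρt)_1 = 96.387; Σ(ρt)_2 = 35.4888 (in km·g/cm³).
e = (36.1 − 16.33) − (96.387 − 35.4888) / 3.22 = 0.858 km.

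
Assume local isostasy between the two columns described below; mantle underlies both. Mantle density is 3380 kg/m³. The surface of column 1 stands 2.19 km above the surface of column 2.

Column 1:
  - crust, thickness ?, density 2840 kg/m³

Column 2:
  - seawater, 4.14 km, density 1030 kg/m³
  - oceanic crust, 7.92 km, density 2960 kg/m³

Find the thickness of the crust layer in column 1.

37.9 km

Take the compensation level at the base of the deeper column (depth z_c below the surface of column 1) and equate Σ ρ_i t_i down to z_c; mantle fills any gap and the z_c terms cancel.
Column 1: x×2840 + (z_c − 0 − x)×3380
Column 2: 2.19×0 + 4.14×1030 + 7.92×2960 + (z_c − 2.19 − 12.06)×3380
The z_c×3380 term appears on both sides and cancels. Collect the known terms of each column as K = Σ(ρt)_known − 3380 × (depth of known layers): K_1 = 0 − 3380×0 = 0; K_2 = 27707.4 − 3380×(2.19 + 12.06) = −20457.6.
Balance: K_1 − x×(3380 − 2840) = K_2, so x = (K_1 − K_2)/(3380 − 2840) = 20457.6/540 = 37.9 km.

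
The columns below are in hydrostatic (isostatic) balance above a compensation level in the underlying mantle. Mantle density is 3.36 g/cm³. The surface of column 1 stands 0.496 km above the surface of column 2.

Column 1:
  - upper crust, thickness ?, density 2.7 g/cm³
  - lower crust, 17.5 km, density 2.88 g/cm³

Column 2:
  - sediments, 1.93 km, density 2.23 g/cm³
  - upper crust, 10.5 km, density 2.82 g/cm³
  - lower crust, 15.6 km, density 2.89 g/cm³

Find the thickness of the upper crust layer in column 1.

Take the compensation level at the base of the deeper column (depth z_c below the surface of column 1) and equate Σ ρ_i t_i down to z_c; mantle fills any gap and the z_c terms cancel.
Column 1: x×2.7 + 17.5×2.88 + (z_c − 17.5 − x)×3.36
Column 2: 0.496×0 + 1.93×2.23 + 10.5×2.82 + 15.6×2.89 + (z_c − 0.496 − 28.03)×3.36
The z_c×3.36 term appears on both sides and cancels. Collect the known terms of each column as K = Σ(ρt)_known − 3.36 × (depth of known layers): K_1 = 50.4 − 3.36×17.5 = −8.4; K_2 = 78.9979 − 3.36×(0.496 + 28.03) = −16.84946.
Balance: K_1 − x×(3.36 − 2.7) = K_2, so x = (K_1 − K_2)/(3.36 − 2.7) = 8.44946/0.66 = 12.8 km.

12.8 km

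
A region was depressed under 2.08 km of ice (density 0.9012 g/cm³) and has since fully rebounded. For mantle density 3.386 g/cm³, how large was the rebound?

Removing the load lets mantle flow back in; uplift u satisfies ρ_ice t = ρ_m u.
u = t ρ_ice/ρ_m = 2.08 km × 0.9012/3.386 = 0.554 km.

0.554 km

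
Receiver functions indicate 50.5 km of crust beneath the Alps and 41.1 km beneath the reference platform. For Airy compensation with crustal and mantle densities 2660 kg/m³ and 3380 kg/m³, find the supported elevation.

Excess crust Δ = 50.5 km − 41.1 km = 9.4 km, split between elevation h and root r with h + r = Δ.
Airy balance ρ_c h = (ρ_m − ρ_c) r gives r = h ρ_c/(ρ_m − ρ_c), so h (1 + ρ_c/(ρ_m − ρ_c)) = Δ, i.e. h = Δ (ρ_m − ρ_c)/ρ_m.
h = 9.4 km × 720/3380 = 2 km.

2 km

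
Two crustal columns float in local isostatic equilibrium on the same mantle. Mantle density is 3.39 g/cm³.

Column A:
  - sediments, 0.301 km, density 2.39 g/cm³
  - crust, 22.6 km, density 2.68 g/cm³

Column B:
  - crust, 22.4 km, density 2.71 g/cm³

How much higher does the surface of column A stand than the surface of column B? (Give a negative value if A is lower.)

0.329 km

For any compensation level in the mantle, the mantle terms cancel and isostasy reduces to e = (Σt_A − Σt_B) − (Σ(ρt)_A − Σ(ρt)_B) / ρ_m.
Σt_A = 22.901 km; Σt_B = 22.4 km; Σ(ρt)_A = 61.28739; Σ(ρt)_B = 60.704 (in km·g/cm³).
e = (22.901 − 22.4) − (61.28739 − 60.704) / 3.39 = 0.329 km.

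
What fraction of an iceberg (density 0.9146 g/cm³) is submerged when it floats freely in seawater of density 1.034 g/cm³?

0.885

Submerged fraction = ρ_obj/ρ_fluid = 0.9146/1.034 = 0.885.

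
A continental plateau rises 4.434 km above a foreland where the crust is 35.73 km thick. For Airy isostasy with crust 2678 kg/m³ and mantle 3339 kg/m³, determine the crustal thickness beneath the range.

58.1 km

Root depth r = h ρ_c / (ρ_m − ρ_c) = 4.434 km × 2678 / 661 = 17.96 km.
Total thickness = T + h + r = 35.73 km + 4.434 km + 17.96 km = 58.1 km.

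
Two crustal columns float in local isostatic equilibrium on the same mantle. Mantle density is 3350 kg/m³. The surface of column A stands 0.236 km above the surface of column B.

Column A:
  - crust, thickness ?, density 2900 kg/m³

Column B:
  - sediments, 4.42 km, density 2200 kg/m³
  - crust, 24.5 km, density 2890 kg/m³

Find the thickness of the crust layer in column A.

38.1 km

Take the compensation level at the base of the deeper column (depth z_c below the surface of column A) and equate Σ ρ_i t_i down to z_c; mantle fills any gap and the z_c terms cancel.
Column A: x×2900 + (z_c − 0 − x)×3350
Column B: 0.236×0 + 4.42×2200 + 24.5×2890 + (z_c − 0.236 − 28.92)×3350
The z_c×3350 term appears on both sides and cancels. Collect the known terms of each column as K = Σ(ρt)_known − 3350 × (depth of known layers): K_A = 0 − 3350×0 = 0; K_B = 80529 − 3350×(0.236 + 28.92) = −17143.6.
Balance: K_A − x×(3350 − 2900) = K_B, so x = (K_A − K_B)/(3350 − 2900) = 17143.6/450 = 38.1 km.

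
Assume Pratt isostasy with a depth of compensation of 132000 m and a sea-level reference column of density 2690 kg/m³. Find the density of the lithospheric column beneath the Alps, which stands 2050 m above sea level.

Pratt balance: ρ_ref D = ρ (D + h).
ρ = ρ_ref D/(D + h) = 2690 × 132000 m/(132000 m + 2050 m) = 2650 kg/m³.

2650 kg/m³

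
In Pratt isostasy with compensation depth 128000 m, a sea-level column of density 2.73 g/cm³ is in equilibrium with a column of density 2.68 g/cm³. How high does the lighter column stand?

ρ_ref D = ρ (D + h) → h = D (ρ_ref − ρ)/ρ.
h = 128000 m × (2.73 − 2.68)/2.68 = 2390 m.

2390 m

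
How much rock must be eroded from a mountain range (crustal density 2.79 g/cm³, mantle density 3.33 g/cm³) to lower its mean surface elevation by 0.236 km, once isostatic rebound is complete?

1.46 km

Net drop Δ = e − u = e − e ρ_c/ρ_m = e (ρ_m − ρ_c)/ρ_m.
e = Δ ρ_m/(ρ_m − ρ_c) = 0.236 km × 3.33/0.54 = 1.46 km.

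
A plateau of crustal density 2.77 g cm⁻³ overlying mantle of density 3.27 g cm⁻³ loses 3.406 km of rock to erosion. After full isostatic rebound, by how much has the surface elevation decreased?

Rebound u = e ρ_c/ρ_m = 3.406 km × 2.77/3.27 = 2.885 km.
Net surface drop = e − u = 3.406 km − 2.885 km = e (ρ_m − ρ_c)/ρ_m = 0.521 km.

0.521 km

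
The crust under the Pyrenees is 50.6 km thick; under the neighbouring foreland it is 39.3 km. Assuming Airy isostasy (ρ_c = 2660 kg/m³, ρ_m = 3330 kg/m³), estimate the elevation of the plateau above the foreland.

Excess crust Δ = 50.6 km − 39.3 km = 11.3 km, split between elevation h and root r with h + r = Δ.
Airy balance ρ_c h = (ρ_m − ρ_c) r gives r = h ρ_c/(ρ_m − ρ_c), so h (1 + ρ_c/(ρ_m − ρ_c)) = Δ, i.e. h = Δ (ρ_m − ρ_c)/ρ_m.
h = 11.3 km × 670/3330 = 2.27 km.

2.27 km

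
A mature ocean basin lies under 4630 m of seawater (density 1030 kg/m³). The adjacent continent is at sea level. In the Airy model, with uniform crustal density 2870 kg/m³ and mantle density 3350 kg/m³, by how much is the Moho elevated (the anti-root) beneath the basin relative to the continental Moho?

17700 m

For local isostatic compensation: replacing crust with seawater at the top is compensated by replacing crust with mantle at the base: d (ρ_c − ρ_w) = a (ρ_m − ρ_c).
a = d (ρ_c − ρ_w)/(ρ_m − ρ_c) = 4630 m × 1840/480 = 17700 m.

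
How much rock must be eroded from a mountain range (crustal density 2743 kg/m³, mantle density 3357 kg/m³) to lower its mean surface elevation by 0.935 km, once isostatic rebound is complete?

5.11 km

Net drop Δ = e − u = e − e ρ_c/ρ_m = e (ρ_m − ρ_c)/ρ_m.
e = Δ ρ_m/(ρ_m − ρ_c) = 0.935 km × 3357/614 = 5.11 km.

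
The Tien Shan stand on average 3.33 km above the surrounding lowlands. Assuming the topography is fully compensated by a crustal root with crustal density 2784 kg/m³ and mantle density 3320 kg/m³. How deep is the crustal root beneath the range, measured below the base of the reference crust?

Balancing pressure at the compensation depth: the weight of the topography is balanced by the buoyancy of the root, ρ_c h = (ρ_m − ρ_c) r.
r = h · ρ_c / (ρ_m − ρ_c) = 3.33 km × 2784 / (3320 − 2784) = 17.3 km.

17.3 km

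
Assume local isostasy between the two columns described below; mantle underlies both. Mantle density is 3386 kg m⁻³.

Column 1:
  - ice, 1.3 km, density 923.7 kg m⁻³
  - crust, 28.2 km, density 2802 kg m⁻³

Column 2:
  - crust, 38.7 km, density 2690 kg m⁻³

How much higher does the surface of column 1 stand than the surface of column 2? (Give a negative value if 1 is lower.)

−2.15 km

For any compensation level in the mantle, the mantle terms cancel and isostasy reduces to e = (Σt_1 − Σt_2) − (Σ(ρt)_1 − Σ(ρt)_2) / ρ_m.
Σt_1 = 29.5 km; Σt_2 = 38.7 km; Σ(ρt)_1 = 80217.21; Σ(ρt)_2 = 104103 (in km·kg m⁻³).
e = (29.5 − 38.7) − (80217.21 − 104103) / 3386 = −2.15 km.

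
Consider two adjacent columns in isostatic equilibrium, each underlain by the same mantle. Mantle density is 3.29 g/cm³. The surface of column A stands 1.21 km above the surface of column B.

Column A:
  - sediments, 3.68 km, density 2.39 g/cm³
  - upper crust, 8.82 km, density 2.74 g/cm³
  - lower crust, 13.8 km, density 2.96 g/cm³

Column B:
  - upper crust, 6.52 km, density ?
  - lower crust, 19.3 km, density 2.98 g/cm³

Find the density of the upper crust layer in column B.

2.87 g/cm³

Take the compensation level at the base of the deeper column (depth z_c below the surface of column A) and equate Σ ρ_i t_i down to z_c; mantle fills any gap and the z_c terms cancel.
Column A: 3.68×2.39 + 8.82×2.74 + 13.8×2.96 + (z_c − 26.3)×3.29
Column B: 1.21×0 + 6.52×ρ + 19.3×2.98 + (z_c − 1.21 − 25.82)×3.29
The z_c×3.29 term appears on both sides and cancels. Collect the known terms of each column as K = Σ(ρt)_known − 3.29 × (depth of known layers): K_A = 73.81 − 3.29×26.3 = −12.717; K_B = 57.514 − 3.29×(1.21 + 25.82) = −31.4147.
Balance: K_A = K_B + 6.52×ρ, so ρ = (K_A − K_B)/6.52 = 18.6977/6.52 = 2.87 g/cm³.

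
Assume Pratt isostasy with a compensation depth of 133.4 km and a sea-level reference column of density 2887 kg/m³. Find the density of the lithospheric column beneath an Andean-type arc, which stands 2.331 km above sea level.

Pratt balance: ρ_ref D = ρ (D + h).
ρ = ρ_ref D/(D + h) = 2887 × 133.4 km/(133.4 km + 2.331 km) = 2840 kg/m³.

2840 kg/m³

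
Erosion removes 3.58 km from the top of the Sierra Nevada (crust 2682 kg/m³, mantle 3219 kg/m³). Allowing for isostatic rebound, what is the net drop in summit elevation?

0.597 km

Rebound u = e ρ_c/ρ_m = 3.58 km × 2682/3219 = 2.983 km.
Net surface drop = e − u = 3.58 km − 2.983 km = e (ρ_m − ρ_c)/ρ_m = 0.597 km.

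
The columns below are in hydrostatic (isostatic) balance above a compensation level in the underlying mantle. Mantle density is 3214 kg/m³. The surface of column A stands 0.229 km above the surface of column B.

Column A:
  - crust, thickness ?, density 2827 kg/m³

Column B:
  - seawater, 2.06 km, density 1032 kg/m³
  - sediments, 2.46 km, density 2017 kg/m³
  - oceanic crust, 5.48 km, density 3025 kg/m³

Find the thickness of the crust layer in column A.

Take the compensation level at the base of the deeper column (depth z_c below the surface of column A) and equate Σ ρ_i t_i down to z_c; mantle fills any gap and the z_c terms cancel.
Column A: x×2827 + (z_c − 0 − x)×3214
Column B: 0.229×0 + 2.06×1032 + 2.46×2017 + 5.48×3025 + (z_c − 0.229 − 10)×3214
The z_c×3214 term appears on both sides and cancels. Collect the known terms of each column as K = Σ(ρt)_known − 3214 × (depth of known layers): K_A = 0 − 3214×0 = 0; K_B = 23664.74 − 3214×(0.229 + 10) = −9211.266.
Balance: K_A − x×(3214 − 2827) = K_B, so x = (K_A − K_B)/(3214 − 2827) = 9211.27/387 = 23.8 km.

23.8 km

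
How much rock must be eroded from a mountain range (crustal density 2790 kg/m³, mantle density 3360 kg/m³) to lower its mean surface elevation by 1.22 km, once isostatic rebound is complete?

Net drop Δ = e − u = e − e ρ_c/ρ_m = e (ρ_m − ρ_c)/ρ_m.
e = Δ ρ_m/(ρ_m − ρ_c) = 1.22 km × 3360/570 = 7.19 km.

7.19 km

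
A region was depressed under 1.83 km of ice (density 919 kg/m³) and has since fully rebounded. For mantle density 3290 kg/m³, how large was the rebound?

Removing the load lets mantle flow back in; uplift u satisfies ρ_ice t = ρ_m u.
u = t ρ_ice/ρ_m = 1.83 km × 919/3290 = 0.511 km.

0.511 km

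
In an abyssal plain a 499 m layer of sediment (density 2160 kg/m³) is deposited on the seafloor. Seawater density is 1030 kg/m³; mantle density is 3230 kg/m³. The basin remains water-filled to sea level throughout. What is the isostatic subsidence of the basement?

Submarine loading: the sediment displaces seawater, and the subsidence is in turn flooded, so s (ρ_m − ρ_w) = t (ρ_sed − ρ_w).
s = 499 m × (2160 − 1030) / (3230 − 1030) = 256 m.

256 m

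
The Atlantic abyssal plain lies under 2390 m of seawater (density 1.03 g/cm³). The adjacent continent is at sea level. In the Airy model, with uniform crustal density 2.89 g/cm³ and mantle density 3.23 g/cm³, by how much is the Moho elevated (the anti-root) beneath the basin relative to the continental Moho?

13100 m

For local isostatic compensation: replacing crust with seawater at the top is compensated by replacing crust with mantle at the base: d (ρ_c − ρ_w) = a (ρ_m − ρ_c).
a = d (ρ_c − ρ_w)/(ρ_m − ρ_c) = 2390 m × 1.86/0.34 = 13100 m.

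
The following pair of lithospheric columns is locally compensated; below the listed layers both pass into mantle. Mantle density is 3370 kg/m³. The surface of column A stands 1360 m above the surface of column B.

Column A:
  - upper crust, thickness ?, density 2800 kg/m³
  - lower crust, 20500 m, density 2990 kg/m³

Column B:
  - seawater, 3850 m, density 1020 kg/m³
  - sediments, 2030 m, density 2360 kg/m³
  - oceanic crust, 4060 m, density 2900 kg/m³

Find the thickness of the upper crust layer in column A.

17200 m

Take the compensation level at the base of the deeper column (depth z_c below the surface of column A) and equate Σ ρ_i t_i down to z_c; mantle fills any gap and the z_c terms cancel.
Column A: x×2800 + 20500×2990 + (z_c − 20500 − x)×3370
Column B: 1360×0 + 3850×1020 + 2030×2360 + 4060×2900 + (z_c − 1360 − 9940)×3370
The z_c×3370 term appears on both sides and cancels. Collect the known terms of each column as K = Σ(ρt)_known − 3370 × (depth of known layers): K_A = 61295000 − 3370×20500 = −7790000; K_B = 20491800 − 3370×(1360 + 9940) = −17589200.
Balance: K_A − x×(3370 − 2800) = K_B, so x = (K_A − K_B)/(3370 − 2800) = 9799200/570 = 17200 m.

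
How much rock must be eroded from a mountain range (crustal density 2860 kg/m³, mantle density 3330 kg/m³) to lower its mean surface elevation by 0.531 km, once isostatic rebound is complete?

Net drop Δ = e − u = e − e ρ_c/ρ_m = e (ρ_m − ρ_c)/ρ_m.
e = Δ ρ_m/(ρ_m − ρ_c) = 0.531 km × 3330/470 = 3.76 km.

3.76 km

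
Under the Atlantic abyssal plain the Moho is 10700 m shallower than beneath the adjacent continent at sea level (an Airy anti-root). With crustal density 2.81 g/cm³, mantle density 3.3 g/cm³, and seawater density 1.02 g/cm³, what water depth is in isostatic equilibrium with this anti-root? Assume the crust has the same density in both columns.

2930 m

Replacing a thickness d of crust by seawater at the top must be balanced by replacing crust with mantle at the base: d (ρ_c − ρ_w) = a (ρ_m − ρ_c).
d = a (ρ_m − ρ_c)/(ρ_c − ρ_w) = 10700 m × 0.49/1.79 = 2930 m.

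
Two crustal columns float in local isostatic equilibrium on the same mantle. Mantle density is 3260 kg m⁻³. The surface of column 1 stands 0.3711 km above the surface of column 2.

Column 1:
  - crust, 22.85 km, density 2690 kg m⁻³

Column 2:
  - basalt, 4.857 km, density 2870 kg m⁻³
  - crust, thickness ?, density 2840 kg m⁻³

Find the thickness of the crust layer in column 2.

23.6 km

Take the compensation level at the base of the deeper column (depth z_c below the surface of column 1) and equate Σ ρ_i t_i down to z_c; mantle fills any gap and the z_c terms cancel.
Column 1: 22.85×2690 + (z_c − 22.85)×3260
Column 2: 0.3711×0 + 4.857×2870 + x×2840 + (z_c − 0.3711 − 4.857 − x)×3260
The z_c×3260 term appears on both sides and cancels. Collect the known terms of each column as K = Σ(ρt)_known − 3260 × (depth of known layers): K_1 = 61466.5 − 3260×22.85 = −13024.5; K_2 = 13939.59 − 3260×(0.3711 + 4.857) = −3104.016.
Balance: K_1 = K_2 − x×(3260 − 2840), so x = (K_2 − K_1)/(3260 − 2840) = 9920.48/420 = 23.6 km.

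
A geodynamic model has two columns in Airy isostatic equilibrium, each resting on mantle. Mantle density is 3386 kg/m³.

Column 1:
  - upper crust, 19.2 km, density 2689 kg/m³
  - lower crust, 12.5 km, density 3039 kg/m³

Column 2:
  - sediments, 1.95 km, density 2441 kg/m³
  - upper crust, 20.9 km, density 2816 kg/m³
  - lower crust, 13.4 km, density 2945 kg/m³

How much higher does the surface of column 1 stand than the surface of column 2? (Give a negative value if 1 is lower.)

−0.574 km

For any compensation level in the mantle, the mantle terms cancel and isostasy reduces to e = (Σt_1 − Σt_2) − (Σ(ρt)_1 − Σ(ρt)_2) / ρ_m.
Σt_1 = 31.7 km; Σt_2 = 36.25 km; Σ(ρt)_1 = 89616.3; Σ(ρt)_2 = 103077.35 (in km·kg/m³).
e = (31.7 − 36.25) − (89616.3 − 103077.35) / 3386 = −0.574 km.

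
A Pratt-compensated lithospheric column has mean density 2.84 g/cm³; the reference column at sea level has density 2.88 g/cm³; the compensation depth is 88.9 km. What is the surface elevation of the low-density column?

1.25 km

ρ_ref D = ρ (D + h) → h = D (ρ_ref − ρ)/ρ.
h = 88.9 km × (2.88 − 2.84)/2.84 = 1.25 km.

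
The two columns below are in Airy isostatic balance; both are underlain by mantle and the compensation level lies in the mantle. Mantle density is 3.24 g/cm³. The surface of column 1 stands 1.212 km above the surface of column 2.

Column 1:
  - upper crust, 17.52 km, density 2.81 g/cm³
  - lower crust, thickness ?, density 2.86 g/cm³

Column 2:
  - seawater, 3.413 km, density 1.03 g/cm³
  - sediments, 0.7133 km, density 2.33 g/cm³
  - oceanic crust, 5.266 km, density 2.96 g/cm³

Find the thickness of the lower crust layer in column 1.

15.9 km

Take the compensation level at the base of the deeper column (depth z_c below the surface of column 1) and equate Σ ρ_i t_i down to z_c; mantle fills any gap and the z_c terms cancel.
Column 1: 17.52×2.81 + x×2.86 + (z_c − 17.52 − x)×3.24
Column 2: 1.212×0 + 3.413×1.03 + 0.7133×2.33 + 5.266×2.96 + (z_c − 1.212 − 9.3923)×3.24
The z_c×3.24 term appears on both sides and cancels. Collect the known terms of each column as K = Σ(ρt)_known − 3.24 × (depth of known layers): K_1 = 49.2312 − 3.24×17.52 = −7.5336; K_2 = 20.764739 − 3.24×(1.212 + 9.3923) = −13.593193.
Balance: K_1 − x×(3.24 − 2.86) = K_2, so x = (K_1 − K_2)/(3.24 − 2.86) = 6.05959/0.38 = 15.9 km.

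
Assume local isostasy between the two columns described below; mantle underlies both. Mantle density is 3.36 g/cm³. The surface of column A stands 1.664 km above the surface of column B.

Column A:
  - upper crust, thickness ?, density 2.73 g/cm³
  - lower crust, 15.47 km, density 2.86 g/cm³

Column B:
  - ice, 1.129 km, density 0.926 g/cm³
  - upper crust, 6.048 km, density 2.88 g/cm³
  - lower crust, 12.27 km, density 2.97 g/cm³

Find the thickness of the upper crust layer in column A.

Take the compensation level at the base of the deeper column (depth z_c below the surface of column A) and equate Σ ρ_i t_i down to z_c; mantle fills any gap and the z_c terms cancel.
Column A: x×2.73 + 15.47×2.86 + (z_c − 15.47 − x)×3.36
Column B: 1.664×0 + 1.129×0.926 + 6.048×2.88 + 12.27×2.97 + (z_c − 1.664 − 19.447)×3.36
The z_c×3.36 term appears on both sides and cancels. Collect the known terms of each column as K = Σ(ρt)_known − 3.36 × (depth of known layers): K_A = 44.2442 − 3.36×15.47 = −7.735; K_B = 54.905594 − 3.36×(1.664 + 19.447) = −16.027366.
Balance: K_A − x×(3.36 − 2.73) = K_B, so x = (K_A − K_B)/(3.36 − 2.73) = 8.29237/0.63 = 13.2 km.

13.2 km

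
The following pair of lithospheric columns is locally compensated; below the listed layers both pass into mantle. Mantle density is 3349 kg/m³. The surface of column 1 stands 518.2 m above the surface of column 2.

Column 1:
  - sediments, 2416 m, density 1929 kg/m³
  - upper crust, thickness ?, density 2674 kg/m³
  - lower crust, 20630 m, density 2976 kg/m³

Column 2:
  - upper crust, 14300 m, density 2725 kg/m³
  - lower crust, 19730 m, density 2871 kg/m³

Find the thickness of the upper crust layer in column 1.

Take the compensation level at the base of the deeper column (depth z_c below the surface of column 1) and equate Σ ρ_i t_i down to z_c; mantle fills any gap and the z_c terms cancel.
Column 1: 2416×1929 + x×2674 + 20630×2976 + (z_c − 23046 − x)×3349
Column 2: 518.2×0 + 14300×2725 + 19730×2871 + (z_c − 518.2 − 34030)×3349
The z_c×3349 term appears on both sides and cancels. Collect the known terms of each column as K = Σ(ρt)_known − 3349 × (depth of known layers): K_1 = 66055344 − 3349×23046 = −11125710; K_2 = 95612330 − 3349×(518.2 + 34030) = −20089591.8.
Balance: K_1 − x×(3349 − 2674) = K_2, so x = (K_1 − K_2)/(3349 − 2674) = 8963880/675 = 13300 m.

13300 m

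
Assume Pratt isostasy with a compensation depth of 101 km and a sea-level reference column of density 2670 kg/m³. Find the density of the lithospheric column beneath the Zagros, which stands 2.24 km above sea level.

2610 kg/m³

Pratt balance: ρ_ref D = ρ (D + h).
ρ = ρ_ref D/(D + h) = 2670 × 101 km/(101 km + 2.24 km) = 2610 kg/m³.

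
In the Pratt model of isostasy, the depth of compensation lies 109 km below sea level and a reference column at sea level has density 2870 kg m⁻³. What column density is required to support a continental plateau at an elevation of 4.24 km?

2760 kg m⁻³

Pratt balance: ρ_ref D = ρ (D + h).
ρ = ρ_ref D/(D + h) = 2870 × 109 km/(109 km + 4.24 km) = 2760 kg m⁻³.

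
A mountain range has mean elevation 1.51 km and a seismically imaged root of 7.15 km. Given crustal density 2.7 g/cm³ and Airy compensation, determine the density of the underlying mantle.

3.27 g/cm³

Airy balance: ρ_c h = (ρ_m − ρ_c) r → ρ_m = ρ_c (1 + h/r).
ρ_m = 2.7 × (1 + 1.51 km/7.15 km) = 3.27 g/cm³.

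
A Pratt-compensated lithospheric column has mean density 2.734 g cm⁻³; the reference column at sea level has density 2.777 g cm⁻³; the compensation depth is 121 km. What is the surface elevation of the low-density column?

ρ_ref D = ρ (D + h) → h = D (ρ_ref − ρ)/ρ.
h = 121 km × (2.777 − 2.734)/2.734 = 1.9 km.

1.9 km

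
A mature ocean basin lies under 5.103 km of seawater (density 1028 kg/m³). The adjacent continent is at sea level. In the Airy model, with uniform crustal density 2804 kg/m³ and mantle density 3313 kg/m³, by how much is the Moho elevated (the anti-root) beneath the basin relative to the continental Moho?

Equating mass per unit area of the two columns: replacing crust with seawater at the top is compensated by replacing crust with mantle at the base: d (ρ_c − ρ_w) = a (ρ_m − ρ_c).
a = d (ρ_c − ρ_w)/(ρ_m − ρ_c) = 5.103 km × 1776/509 = 17.8 km.

17.8 km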